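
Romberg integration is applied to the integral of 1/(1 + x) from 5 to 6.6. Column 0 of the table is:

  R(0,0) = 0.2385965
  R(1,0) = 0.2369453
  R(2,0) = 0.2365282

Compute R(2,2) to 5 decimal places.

0.23639

Richardson extrapolation on the trapezoidal column (denominator 4−1=3):
R(1,1) = (4·0.2369453 − 0.2385965) / 3 = 0.2363949
R(2,1) = (4·0.2365282 − 0.2369453) / 3 = 0.2363892
R(2,2) = (16·0.2363892 − 0.2363949) / 15 = 0.2363888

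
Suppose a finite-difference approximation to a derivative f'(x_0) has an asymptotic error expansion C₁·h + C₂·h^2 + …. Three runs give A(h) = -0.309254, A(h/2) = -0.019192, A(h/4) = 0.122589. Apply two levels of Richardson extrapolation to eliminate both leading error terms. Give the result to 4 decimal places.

0.2622

First eliminate the h term (factor 2^1 = 2):
  B₁ = (2·(-0.019192) − (-0.309254))/1 = 0.270870
  B₂ = (2·0.122589 − (-0.019192))/1 = 0.264370
Then eliminate the h^2 term (factor 2^2 = 4):
  (4·0.264370 − 0.270870)/3 = 0.262203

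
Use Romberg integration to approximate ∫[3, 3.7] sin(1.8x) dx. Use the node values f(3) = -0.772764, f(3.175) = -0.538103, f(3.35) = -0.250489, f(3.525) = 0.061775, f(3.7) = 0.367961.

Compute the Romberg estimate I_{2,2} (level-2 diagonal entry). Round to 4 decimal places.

I_{0,0} (trapezoid, 1 panel, h=0.7000): -0.141681
I_{1,0} (trapezoid, 2 panels, h=0.3500): -0.158512
I_{2,0} (trapezoid, 4 panels, h=0.1750): -0.162613
I_{1,1} = -0.158512 + (-0.158512 − (-0.141681))/3 = -0.164122
I_{2,1} = -0.162613 + (-0.162613 − (-0.158512))/3 = -0.163980
I_{2,2} = -0.163980 + (-0.163980 − (-0.164122))/15 = -0.163971

-0.1640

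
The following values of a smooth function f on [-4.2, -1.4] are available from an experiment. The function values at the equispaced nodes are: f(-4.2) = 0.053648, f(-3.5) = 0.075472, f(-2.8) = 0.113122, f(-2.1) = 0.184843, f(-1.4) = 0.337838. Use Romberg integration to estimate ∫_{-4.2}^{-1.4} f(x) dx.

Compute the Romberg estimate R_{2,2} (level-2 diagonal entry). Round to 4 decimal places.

R_{0,0} (trapezoid, 1 panel, h=2.8000): 0.548080
R_{1,0} (trapezoid, 2 panels, h=1.4000): 0.432411
R_{2,0} (trapezoid, 4 panels, h=0.7000): 0.398426
R_{1,1} = 0.432411 + (0.432411 − 0.548080)/3 = 0.393855
R_{2,1} = 0.398426 + (0.398426 − 0.432411)/3 = 0.387098
R_{2,2} = 0.387098 + (0.387098 − 0.393855)/15 = 0.386648

0.3866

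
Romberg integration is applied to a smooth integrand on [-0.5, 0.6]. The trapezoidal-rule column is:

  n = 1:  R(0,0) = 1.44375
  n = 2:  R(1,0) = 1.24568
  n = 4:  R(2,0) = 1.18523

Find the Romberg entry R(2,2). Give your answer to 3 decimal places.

R(1,1) = 1.24568 + (1.24568 − 1.44375)/3 = 1.17966
R(2,1) = (4·1.18523 − 1.24568) / 3 = 1.16508
R(2,2) = (16·1.16508 − 1.17966) / 15 = 1.16411

1.164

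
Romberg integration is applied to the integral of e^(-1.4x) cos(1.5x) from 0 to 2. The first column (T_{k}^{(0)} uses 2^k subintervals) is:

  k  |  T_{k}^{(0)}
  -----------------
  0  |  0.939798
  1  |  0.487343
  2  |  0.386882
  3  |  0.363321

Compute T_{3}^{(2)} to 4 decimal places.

0.3556

Richardson extrapolation on the trapezoidal column (denominator 4−1=3):
T_{2}^{(1)} = 0.386882 + (0.386882 − 0.487343)/3 = 0.353395
T_{3}^{(1)} = (4·0.363321 − 0.386882) / 3 = 0.355467
T_{3}^{(2)} = 0.355467 + (0.355467 − 0.353395)/15 = 0.355605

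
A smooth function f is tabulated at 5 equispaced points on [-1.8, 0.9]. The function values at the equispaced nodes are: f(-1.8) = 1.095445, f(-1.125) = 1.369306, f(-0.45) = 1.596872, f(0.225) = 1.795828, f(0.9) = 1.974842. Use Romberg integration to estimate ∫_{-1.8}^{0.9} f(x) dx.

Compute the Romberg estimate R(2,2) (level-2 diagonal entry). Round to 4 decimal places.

R(0,0) (trapezoid, 1 panel, h=2.7000): 4.144887
R(1,0) (trapezoid, 2 panels, h=1.3500): 4.228221
R(2,0) (trapezoid, 4 panels, h=0.6750): 4.250576
R(1,1) = 4.228221 + (4.228221 − 4.144887)/3 = 4.255999
R(2,1) = 4.250576 + (4.250576 − 4.228221)/3 = 4.258028
R(2,2) = 4.258028 + (4.258028 − 4.255999)/15 = 4.258163

4.2582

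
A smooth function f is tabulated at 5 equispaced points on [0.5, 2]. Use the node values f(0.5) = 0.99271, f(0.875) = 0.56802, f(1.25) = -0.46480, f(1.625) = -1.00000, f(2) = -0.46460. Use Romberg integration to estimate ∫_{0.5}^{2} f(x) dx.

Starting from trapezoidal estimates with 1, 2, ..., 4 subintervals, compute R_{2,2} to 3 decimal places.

-0.262

R_{0,0} (trapezoid, 1 panel, h=1.5000): 0.39608
R_{1,0} (trapezoid, 2 panels, h=0.7500): -0.15056
R_{2,0} (trapezoid, 4 panels, h=0.3750): -0.23727
R_{1,1} = -0.15056 + (-0.15056 − 0.39608)/3 = -0.33277
R_{2,1} = -0.23727 + (-0.23727 − (-0.15056))/3 = -0.26617
R_{2,2} = -0.26617 + (-0.26617 − (-0.33277))/15 = -0.26173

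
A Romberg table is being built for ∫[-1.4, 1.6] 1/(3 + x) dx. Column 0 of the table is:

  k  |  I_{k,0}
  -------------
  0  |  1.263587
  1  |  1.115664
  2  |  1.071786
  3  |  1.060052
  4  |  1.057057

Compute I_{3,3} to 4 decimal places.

1.0561

Richardson extrapolation on the trapezoidal column (denominator 4−1=3):
I_{1,1} = (4·1.115664 − 1.263587) / 3 = 1.066356
I_{2,1} = 1.071786 + (1.071786 − 1.115664)/3 = 1.057160
I_{3,1} = 1.060052 + (1.060052 − 1.071786)/3 = 1.056141
I_{2,2} = (16·1.057160 − 1.066356) / 15 = 1.056547
I_{3,2} = 1.056141 + (1.056141 − 1.057160)/15 = 1.056073
I_{3,3} = 1.056073 + (1.056073 − 1.056547)/63 = 1.056065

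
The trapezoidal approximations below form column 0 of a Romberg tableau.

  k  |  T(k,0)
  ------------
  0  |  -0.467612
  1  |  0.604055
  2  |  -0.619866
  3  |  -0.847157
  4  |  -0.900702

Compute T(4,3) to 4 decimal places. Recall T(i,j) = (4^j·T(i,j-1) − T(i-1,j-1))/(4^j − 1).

-0.9183

T(2,1) = -0.619866 + (-0.619866 − 0.604055)/3 = -1.027840
T(3,1) = -0.847157 + (-0.847157 − (-0.619866))/3 = -0.922921
T(4,1) = -0.900702 + (-0.900702 − (-0.847157))/3 = -0.918550
T(3,2) = (16·(-0.922921) − (-1.027840)) / 15 = -0.915926
T(4,2) = -0.918550 + (-0.918550 − (-0.922921))/15 = -0.918259
T(4,3) = (64·(-0.918259) − (-0.915926)) / 63 = -0.918296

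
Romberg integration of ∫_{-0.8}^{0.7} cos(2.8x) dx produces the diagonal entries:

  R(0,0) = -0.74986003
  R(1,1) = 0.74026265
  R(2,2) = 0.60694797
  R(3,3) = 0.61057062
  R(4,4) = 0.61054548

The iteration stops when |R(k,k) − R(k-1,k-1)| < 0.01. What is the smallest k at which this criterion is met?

k = 3

|R(1,1) − R(0,0)| = 1.49012268 ≥ 0.01
|R(2,2) − R(1,1)| = 0.13331468 ≥ 0.01
|R(3,3) − R(2,2)| = 0.00362265 < 0.01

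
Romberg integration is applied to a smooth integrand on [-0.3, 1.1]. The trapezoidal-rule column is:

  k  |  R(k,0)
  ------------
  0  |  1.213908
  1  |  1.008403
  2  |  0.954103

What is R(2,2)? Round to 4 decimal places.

0.9357

Richardson extrapolation on the trapezoidal column (denominator 4−1=3):
R(1,1) = (4·1.008403 − 1.213908) / 3 = 0.939901
R(2,1) = 0.954103 + (0.954103 − 1.008403)/3 = 0.936003
R(2,2) = 0.936003 + (0.936003 − 0.939901)/15 = 0.935743
(Column j=1 coincides with Simpson's rule on the same nodes.)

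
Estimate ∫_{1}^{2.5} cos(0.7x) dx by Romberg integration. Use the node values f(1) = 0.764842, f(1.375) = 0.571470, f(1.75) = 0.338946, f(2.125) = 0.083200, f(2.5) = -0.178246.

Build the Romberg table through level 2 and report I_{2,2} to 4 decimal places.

0.4854

I_{0,0} (trapezoid, 1 panel, h=1.5000): 0.439947
I_{1,0} (trapezoid, 2 panels, h=0.7500): 0.474183
I_{2,0} (trapezoid, 4 panels, h=0.3750): 0.482593
I_{1,1} = 0.474183 + (0.474183 − 0.439947)/3 = 0.485595
I_{2,1} = 0.482593 + (0.482593 − 0.474183)/3 = 0.485396
I_{2,2} = 0.485396 + (0.485396 − 0.485595)/15 = 0.485383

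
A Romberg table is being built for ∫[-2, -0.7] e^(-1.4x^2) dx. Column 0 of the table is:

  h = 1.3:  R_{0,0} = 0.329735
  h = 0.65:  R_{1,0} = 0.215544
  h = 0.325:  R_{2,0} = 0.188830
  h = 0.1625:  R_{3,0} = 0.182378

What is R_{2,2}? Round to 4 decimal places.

0.1801

R_{1,1} = (4·0.215544 − 0.329735) / 3 = 0.177480
R_{2,1} = 0.188830 + (0.188830 − 0.215544)/3 = 0.179925
R_{2,2} = (16·0.179925 − 0.177480) / 15 = 0.180088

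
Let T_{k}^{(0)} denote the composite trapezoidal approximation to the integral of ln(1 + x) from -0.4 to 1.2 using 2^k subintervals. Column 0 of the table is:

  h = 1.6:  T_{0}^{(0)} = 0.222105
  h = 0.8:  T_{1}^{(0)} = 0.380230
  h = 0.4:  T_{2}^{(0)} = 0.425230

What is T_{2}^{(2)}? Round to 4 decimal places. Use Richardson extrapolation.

0.4407

T_{1}^{(1)} = 0.380230 + (0.380230 − 0.222105)/3 = 0.432938
T_{2}^{(1)} = 0.425230 + (0.425230 − 0.380230)/3 = 0.440230
T_{2}^{(2)} = 0.440230 + (0.440230 − 0.432938)/15 = 0.440716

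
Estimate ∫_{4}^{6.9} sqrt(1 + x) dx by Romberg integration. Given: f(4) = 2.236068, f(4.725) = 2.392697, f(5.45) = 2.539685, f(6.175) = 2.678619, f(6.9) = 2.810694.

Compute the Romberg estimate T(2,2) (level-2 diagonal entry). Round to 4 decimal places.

T(0,0) (trapezoid, 1 panel, h=2.9000): 7.317805
T(1,0) (trapezoid, 2 panels, h=1.4500): 7.341446
T(2,0) (trapezoid, 4 panels, h=0.7250): 7.347427
T(1,1) = 7.341446 + (7.341446 − 7.317805)/3 = 7.349326
T(2,1) = 7.347427 + (7.347427 − 7.341446)/3 = 7.349421
T(2,2) = 7.349421 + (7.349421 − 7.349326)/15 = 7.349427

7.3494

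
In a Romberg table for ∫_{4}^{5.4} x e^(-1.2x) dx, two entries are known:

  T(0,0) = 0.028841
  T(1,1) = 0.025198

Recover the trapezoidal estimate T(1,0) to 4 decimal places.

From T(1,1) = (4·T(1,0) − T(0,0))/3, solve for T(1,0):
4·T(1,0) = 3·0.025198 + 0.028841 = 0.104435
T(1,0) = 0.026109

0.0261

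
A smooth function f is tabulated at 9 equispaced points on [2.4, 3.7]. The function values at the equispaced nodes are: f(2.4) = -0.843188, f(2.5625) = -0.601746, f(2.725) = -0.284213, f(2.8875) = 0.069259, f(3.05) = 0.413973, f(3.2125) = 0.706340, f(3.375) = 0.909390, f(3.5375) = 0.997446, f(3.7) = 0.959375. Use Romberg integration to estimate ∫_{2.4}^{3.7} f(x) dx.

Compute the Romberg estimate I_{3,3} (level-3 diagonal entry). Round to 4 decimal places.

I_{0,0} (trapezoid, 1 panel, h=1.3000): 0.075522
I_{1,0} (trapezoid, 2 panels, h=0.6500): 0.306843
I_{2,0} (trapezoid, 4 panels, h=0.3250): 0.356604
I_{3,0} (trapezoid, 8 panels, h=0.1625): 0.368638
I_{1,1} = 0.306843 + (0.306843 − 0.075522)/3 = 0.383950
I_{2,1} = 0.356604 + (0.356604 − 0.306843)/3 = 0.373191
I_{3,1} = 0.368638 + (0.368638 − 0.356604)/3 = 0.372649
I_{2,2} = 0.373191 + (0.373191 − 0.383950)/15 = 0.372474
I_{3,2} = 0.372649 + (0.372649 − 0.373191)/15 = 0.372613
I_{3,3} = 0.372613 + (0.372613 − 0.372474)/63 = 0.372615

0.3726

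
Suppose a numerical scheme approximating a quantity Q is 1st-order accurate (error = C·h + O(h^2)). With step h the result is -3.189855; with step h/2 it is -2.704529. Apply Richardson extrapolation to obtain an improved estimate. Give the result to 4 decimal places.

-2.2192

Extrapolated value = (2·A(h/2) − A(h)) / (2 − 1)
= (2·(-2.704529) − (-3.189855)) / 1
= -2.219203 / 1 = -2.219203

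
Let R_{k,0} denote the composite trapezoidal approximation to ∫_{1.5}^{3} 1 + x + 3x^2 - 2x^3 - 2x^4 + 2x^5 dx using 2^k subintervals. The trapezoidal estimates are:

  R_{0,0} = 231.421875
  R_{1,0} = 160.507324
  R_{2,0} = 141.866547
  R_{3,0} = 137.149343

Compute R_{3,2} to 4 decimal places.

R_{2,1} = (4·141.866547 − 160.507324) / 3 = 135.652955
R_{3,1} = 137.149343 + (137.149343 − 141.866547)/3 = 135.576942
R_{3,2} = (16·135.576942 − 135.652955) / 15 = 135.571874

135.5719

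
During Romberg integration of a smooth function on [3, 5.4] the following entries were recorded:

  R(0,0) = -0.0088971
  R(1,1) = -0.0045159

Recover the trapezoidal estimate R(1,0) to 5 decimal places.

From R(1,1) = (4·R(1,0) − R(0,0))/3, solve for R(1,0):
4·R(1,0) = 3·(-0.0045159) + (-0.0088971) = -0.0224448
R(1,0) = -0.0056112

-0.00561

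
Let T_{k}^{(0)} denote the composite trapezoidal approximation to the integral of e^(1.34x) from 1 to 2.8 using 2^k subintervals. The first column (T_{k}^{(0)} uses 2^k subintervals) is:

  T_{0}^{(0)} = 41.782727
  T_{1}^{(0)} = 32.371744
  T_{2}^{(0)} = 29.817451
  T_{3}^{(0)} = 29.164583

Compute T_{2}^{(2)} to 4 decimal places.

28.9481

T_{1}^{(1)} = (4·32.371744 − 41.782727) / 3 = 29.234750
T_{2}^{(1)} = (4·29.817451 − 32.371744) / 3 = 28.966020
T_{2}^{(2)} = 28.966020 + (28.966020 − 29.234750)/15 = 28.948105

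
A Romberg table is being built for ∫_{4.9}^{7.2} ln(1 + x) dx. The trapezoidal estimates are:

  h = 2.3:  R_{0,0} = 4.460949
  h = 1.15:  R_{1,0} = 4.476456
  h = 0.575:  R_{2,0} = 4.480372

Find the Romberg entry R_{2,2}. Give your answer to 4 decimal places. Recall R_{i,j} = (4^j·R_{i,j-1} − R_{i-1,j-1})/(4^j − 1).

4.4817

Richardson extrapolation on the trapezoidal column (denominator 4−1=3):
R_{1,1} = (4·4.476456 − 4.460949) / 3 = 4.481625
R_{2,1} = 4.480372 + (4.480372 − 4.476456)/3 = 4.481677
R_{2,2} = (16·4.481677 − 4.481625) / 15 = 4.481680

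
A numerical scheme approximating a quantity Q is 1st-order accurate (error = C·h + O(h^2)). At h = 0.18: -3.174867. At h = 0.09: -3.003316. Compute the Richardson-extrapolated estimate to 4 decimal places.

-2.8318

Extrapolated value = (2·A(h/2) − A(h)) / (2 − 1)
= (2·(-3.003316) − (-3.174867)) / 1
= -2.831765 / 1 = -2.831765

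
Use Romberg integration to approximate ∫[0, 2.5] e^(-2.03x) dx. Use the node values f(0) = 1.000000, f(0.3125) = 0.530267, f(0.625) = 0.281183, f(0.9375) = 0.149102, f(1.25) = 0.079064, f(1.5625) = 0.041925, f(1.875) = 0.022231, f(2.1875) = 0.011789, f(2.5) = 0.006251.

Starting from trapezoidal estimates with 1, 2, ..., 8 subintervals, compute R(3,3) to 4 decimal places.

0.4896

R(0,0) (trapezoid, 1 panel, h=2.5000): 1.257814
R(1,0) (trapezoid, 2 panels, h=1.2500): 0.727737
R(2,0) (trapezoid, 4 panels, h=0.6250): 0.553502
R(3,0) (trapezoid, 8 panels, h=0.3125): 0.505840
R(1,1) = 0.727737 + (0.727737 − 1.257814)/3 = 0.551045
R(2,1) = 0.553502 + (0.553502 − 0.727737)/3 = 0.495424
R(3,1) = 0.505840 + (0.505840 − 0.553502)/3 = 0.489953
R(2,2) = 0.495424 + (0.495424 − 0.551045)/15 = 0.491716
R(3,2) = 0.489953 + (0.489953 − 0.495424)/15 = 0.489588
R(3,3) = 0.489588 + (0.489588 − 0.491716)/63 = 0.489554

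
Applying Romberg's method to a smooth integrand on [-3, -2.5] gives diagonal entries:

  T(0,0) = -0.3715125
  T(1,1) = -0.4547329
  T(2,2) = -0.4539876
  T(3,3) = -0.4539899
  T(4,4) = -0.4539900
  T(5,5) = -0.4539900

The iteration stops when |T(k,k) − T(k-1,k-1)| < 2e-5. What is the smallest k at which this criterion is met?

k = 3

|T(1,1) − T(0,0)| = 0.0832204 ≥ 2e-5
|T(2,2) − T(1,1)| = 0.0007453 ≥ 2e-5
|T(3,3) − T(2,2)| = 0.0000023 < 2e-5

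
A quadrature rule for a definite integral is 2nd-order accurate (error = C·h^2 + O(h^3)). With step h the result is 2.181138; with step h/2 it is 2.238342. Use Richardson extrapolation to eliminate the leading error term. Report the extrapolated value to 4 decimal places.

2.2574

Extrapolated value = (4·A(h/2) − A(h)) / (4 − 1)
= (4·2.238342 − 2.181138) / 3
= 6.772230 / 3 = 2.257410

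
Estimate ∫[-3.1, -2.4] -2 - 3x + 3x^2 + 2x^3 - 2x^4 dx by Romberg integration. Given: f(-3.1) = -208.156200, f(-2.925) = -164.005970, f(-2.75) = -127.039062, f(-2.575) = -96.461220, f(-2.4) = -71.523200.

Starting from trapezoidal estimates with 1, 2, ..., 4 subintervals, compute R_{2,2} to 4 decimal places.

R_{0,0} (trapezoid, 1 panel, h=0.7000): -97.887790
R_{1,0} (trapezoid, 2 panels, h=0.3500): -93.407567
R_{2,0} (trapezoid, 4 panels, h=0.1750): -92.285542
R_{1,1} = -93.407567 + (-93.407567 − (-97.887790))/3 = -91.914159
R_{2,1} = -92.285542 + (-92.285542 − (-93.407567))/3 = -91.911534
R_{2,2} = -91.911534 + (-91.911534 − (-91.914159))/15 = -91.911359

-91.9114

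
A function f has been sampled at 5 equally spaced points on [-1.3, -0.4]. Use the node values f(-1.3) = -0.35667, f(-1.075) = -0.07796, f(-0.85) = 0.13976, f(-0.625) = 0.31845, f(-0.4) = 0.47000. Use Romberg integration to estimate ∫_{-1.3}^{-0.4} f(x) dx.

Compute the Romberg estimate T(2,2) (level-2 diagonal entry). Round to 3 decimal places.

0.102

T(0,0) (trapezoid, 1 panel, h=0.9000): 0.05100
T(1,0) (trapezoid, 2 panels, h=0.4500): 0.08839
T(2,0) (trapezoid, 4 panels, h=0.2250): 0.09831
T(1,1) = 0.08839 + (0.08839 − 0.05100)/3 = 0.10085
T(2,1) = 0.09831 + (0.09831 − 0.08839)/3 = 0.10162
T(2,2) = 0.10162 + (0.10162 − 0.10085)/15 = 0.10167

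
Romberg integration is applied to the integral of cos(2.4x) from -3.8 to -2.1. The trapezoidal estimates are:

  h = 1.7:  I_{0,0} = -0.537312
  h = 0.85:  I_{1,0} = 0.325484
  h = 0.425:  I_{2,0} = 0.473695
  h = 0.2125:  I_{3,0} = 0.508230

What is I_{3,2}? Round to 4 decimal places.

0.5195

I_{2,1} = (4·0.473695 − 0.325484) / 3 = 0.523099
I_{3,1} = (4·0.508230 − 0.473695) / 3 = 0.519742
I_{3,2} = 0.519742 + (0.519742 − 0.523099)/15 = 0.519518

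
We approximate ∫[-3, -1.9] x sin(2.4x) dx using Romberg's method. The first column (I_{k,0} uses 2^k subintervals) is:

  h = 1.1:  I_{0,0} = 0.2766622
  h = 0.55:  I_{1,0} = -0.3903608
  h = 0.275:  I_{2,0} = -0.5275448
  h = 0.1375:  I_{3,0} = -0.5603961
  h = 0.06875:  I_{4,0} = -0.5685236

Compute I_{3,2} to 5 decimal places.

Richardson extrapolation on the trapezoidal column (denominator 4−1=3):
I_{2,1} = (4·(-0.5275448) − (-0.3903608)) / 3 = -0.5732728
I_{3,1} = (4·(-0.5603961) − (-0.5275448)) / 3 = -0.5713465
I_{3,2} = -0.5713465 + (-0.5713465 − (-0.5732728))/15 = -0.5712181

-0.57122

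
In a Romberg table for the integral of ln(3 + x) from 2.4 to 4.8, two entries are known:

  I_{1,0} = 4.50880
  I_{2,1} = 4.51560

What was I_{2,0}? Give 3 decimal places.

4.514

From I_{2,1} = (4·I_{2,0} − I_{1,0})/3, solve for I_{2,0}:
4·I_{2,0} = 3·4.51560 + 4.50880 = 18.05560
I_{2,0} = 4.51390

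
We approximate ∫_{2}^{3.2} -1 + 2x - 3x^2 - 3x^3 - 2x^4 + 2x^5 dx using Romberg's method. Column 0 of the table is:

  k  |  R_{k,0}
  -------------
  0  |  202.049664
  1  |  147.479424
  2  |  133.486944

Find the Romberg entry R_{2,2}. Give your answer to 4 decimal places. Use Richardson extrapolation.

128.7917

R_{1,1} = 147.479424 + (147.479424 − 202.049664)/3 = 129.289344
R_{2,1} = 133.486944 + (133.486944 − 147.479424)/3 = 128.822784
R_{2,2} = 128.822784 + (128.822784 − 129.289344)/15 = 128.791680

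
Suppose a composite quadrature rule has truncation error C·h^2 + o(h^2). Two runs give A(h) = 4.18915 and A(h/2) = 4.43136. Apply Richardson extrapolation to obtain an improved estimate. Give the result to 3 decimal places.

Extrapolated value = (4·A(h/2) − A(h)) / (4 − 1)
= (4·4.43136 − 4.18915) / 3
= 13.53629 / 3 = 4.51210

4.512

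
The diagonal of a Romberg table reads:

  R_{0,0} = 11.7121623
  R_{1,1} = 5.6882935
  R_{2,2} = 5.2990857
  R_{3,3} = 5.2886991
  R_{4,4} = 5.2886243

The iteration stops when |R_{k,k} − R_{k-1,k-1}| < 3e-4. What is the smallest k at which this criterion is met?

k = 4

|R_{1,1} − R_{0,0}| = 6.0238688 ≥ 3e-4
|R_{2,2} − R_{1,1}| = 0.3892078 ≥ 3e-4
|R_{3,3} − R_{2,2}| = 0.0103866 ≥ 3e-4
|R_{4,4} − R_{3,3}| = 0.0000748 < 3e-4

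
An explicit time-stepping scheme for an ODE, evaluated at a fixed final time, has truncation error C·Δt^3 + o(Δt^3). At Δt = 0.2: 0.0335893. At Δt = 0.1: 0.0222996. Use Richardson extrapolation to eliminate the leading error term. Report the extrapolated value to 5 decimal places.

The leading error scales as Δt^3; refining by a factor of 2 reduces it by 2^3 = 8.
Extrapolated value = (8·A(Δt/2) − A(Δt)) / (8 − 1)
= (8·0.0222996 − 0.0335893) / 7
= 0.1448075 / 7 = 0.0206868

0.02069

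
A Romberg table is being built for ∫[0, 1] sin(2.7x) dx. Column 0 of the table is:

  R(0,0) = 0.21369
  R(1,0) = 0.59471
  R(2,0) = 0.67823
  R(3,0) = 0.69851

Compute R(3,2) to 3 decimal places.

0.705

R(2,1) = 0.67823 + (0.67823 − 0.59471)/3 = 0.70607
R(3,1) = 0.69851 + (0.69851 − 0.67823)/3 = 0.70527
R(3,2) = 0.70527 + (0.70527 − 0.70607)/15 = 0.70522
(Column j=1 coincides with Simpson's rule on the same nodes.)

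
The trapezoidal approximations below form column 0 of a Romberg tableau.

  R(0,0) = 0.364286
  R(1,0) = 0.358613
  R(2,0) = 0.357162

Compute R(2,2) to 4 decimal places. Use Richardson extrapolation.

R(1,1) = (4·0.358613 − 0.364286) / 3 = 0.356722
R(2,1) = (4·0.357162 − 0.358613) / 3 = 0.356678
R(2,2) = (16·0.356678 − 0.356722) / 15 = 0.356675

0.3567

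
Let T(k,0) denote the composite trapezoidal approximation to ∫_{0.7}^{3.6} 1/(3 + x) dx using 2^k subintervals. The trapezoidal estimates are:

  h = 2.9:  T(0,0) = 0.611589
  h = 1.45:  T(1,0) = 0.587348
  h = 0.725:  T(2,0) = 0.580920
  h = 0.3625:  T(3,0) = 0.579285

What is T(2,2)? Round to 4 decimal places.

0.5787

T(1,1) = 0.587348 + (0.587348 − 0.611589)/3 = 0.579268
T(2,1) = (4·0.580920 − 0.587348) / 3 = 0.578777
T(2,2) = 0.578777 + (0.578777 − 0.579268)/15 = 0.578744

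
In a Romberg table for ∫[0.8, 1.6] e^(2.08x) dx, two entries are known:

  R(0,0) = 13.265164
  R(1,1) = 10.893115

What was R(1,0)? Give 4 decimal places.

11.4861

From R(1,1) = (4·R(1,0) − R(0,0))/3, solve for R(1,0):
4·R(1,0) = 3·10.893115 + 13.265164 = 45.944509
R(1,0) = 11.486127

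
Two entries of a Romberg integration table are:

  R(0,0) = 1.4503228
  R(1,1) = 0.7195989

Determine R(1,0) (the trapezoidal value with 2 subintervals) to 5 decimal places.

0.90228

From R(1,1) = (4·R(1,0) − R(0,0))/3, solve for R(1,0):
4·R(1,0) = 3·0.7195989 + 1.4503228 = 3.6091195
R(1,0) = 0.9022799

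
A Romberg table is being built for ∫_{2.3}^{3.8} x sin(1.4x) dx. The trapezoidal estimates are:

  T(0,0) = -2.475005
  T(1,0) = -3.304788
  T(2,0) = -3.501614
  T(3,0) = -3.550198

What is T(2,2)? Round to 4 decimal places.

Richardson extrapolation on the trapezoidal column (denominator 4−1=3):
T(1,1) = (4·(-3.304788) − (-2.475005)) / 3 = -3.581382
T(2,1) = -3.501614 + (-3.501614 − (-3.304788))/3 = -3.567223
T(2,2) = (16·(-3.567223) − (-3.581382)) / 15 = -3.566279

-3.5663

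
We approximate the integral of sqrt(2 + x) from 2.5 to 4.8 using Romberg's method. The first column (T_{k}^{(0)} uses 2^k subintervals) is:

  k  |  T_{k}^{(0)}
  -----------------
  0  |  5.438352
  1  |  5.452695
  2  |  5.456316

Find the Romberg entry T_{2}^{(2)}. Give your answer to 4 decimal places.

Richardson extrapolation on the trapezoidal column (denominator 4−1=3):
T_{1}^{(1)} = 5.452695 + (5.452695 − 5.438352)/3 = 5.457476
T_{2}^{(1)} = 5.456316 + (5.456316 − 5.452695)/3 = 5.457523
T_{2}^{(2)} = (16·5.457523 − 5.457476) / 15 = 5.457526

5.4575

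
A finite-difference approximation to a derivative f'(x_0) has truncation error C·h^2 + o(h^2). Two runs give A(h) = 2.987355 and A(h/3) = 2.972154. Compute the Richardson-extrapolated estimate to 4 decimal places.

The leading error scales as h^2; refining by a factor of 3 reduces it by 3^2 = 9.
Extrapolated value = (9·A(h/3) − A(h)) / (9 − 1)
= (9·2.972154 − 2.987355) / 8
= 23.762031 / 8 = 2.970254

2.9703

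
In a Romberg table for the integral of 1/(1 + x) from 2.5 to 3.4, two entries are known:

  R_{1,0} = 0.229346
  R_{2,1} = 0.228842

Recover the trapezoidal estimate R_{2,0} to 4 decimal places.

0.2290

From R_{2,1} = (4·R_{2,0} − R_{1,0})/3, solve for R_{2,0}:
4·R_{2,0} = 3·0.228842 + 0.229346 = 0.915872
R_{2,0} = 0.228968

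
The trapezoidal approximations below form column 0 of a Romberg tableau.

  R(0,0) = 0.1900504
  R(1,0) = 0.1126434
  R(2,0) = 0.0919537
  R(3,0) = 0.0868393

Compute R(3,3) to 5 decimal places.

0.08514

Richardson extrapolation on the trapezoidal column (denominator 4−1=3):
R(1,1) = (4·0.1126434 − 0.1900504) / 3 = 0.0868411
R(2,1) = 0.0919537 + (0.0919537 − 0.1126434)/3 = 0.0850571
R(3,1) = 0.0868393 + (0.0868393 − 0.0919537)/3 = 0.0851345
R(2,2) = (16·0.0850571 − 0.0868411) / 15 = 0.0849382
R(3,2) = 0.0851345 + (0.0851345 − 0.0850571)/15 = 0.0851397
R(3,3) = 0.0851397 + (0.0851397 − 0.0849382)/63 = 0.0851429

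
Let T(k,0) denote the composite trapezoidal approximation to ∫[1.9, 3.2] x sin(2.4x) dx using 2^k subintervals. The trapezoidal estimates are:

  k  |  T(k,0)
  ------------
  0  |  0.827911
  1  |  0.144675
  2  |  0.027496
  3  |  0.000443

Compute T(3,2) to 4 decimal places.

Richardson extrapolation on the trapezoidal column (denominator 4−1=3):
T(2,1) = (4·0.027496 − 0.144675) / 3 = -0.011564
T(3,1) = (4·0.000443 − 0.027496) / 3 = -0.008575
T(3,2) = (16·(-0.008575) − (-0.011564)) / 15 = -0.008376
(Column j=1 coincides with Simpson's rule on the same nodes.)

-0.0084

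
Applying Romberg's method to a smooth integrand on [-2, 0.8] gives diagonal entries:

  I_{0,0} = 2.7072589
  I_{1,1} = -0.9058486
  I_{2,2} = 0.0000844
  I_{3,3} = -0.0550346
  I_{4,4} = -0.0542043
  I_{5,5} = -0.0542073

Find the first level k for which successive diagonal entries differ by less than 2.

k = 2

|I_{1,1} − I_{0,0}| = 3.6131075 ≥ 2
|I_{2,2} − I_{1,1}| = 0.9059330 < 2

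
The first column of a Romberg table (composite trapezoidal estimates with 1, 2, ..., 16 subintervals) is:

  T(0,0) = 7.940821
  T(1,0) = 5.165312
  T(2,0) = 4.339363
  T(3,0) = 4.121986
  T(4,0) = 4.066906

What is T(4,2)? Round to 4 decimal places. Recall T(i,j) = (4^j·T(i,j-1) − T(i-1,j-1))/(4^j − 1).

4.0485

Richardson extrapolation on the trapezoidal column (denominator 4−1=3):
T(3,1) = (4·4.121986 − 4.339363) / 3 = 4.049527
T(4,1) = (4·4.066906 − 4.121986) / 3 = 4.048546
T(4,2) = (16·4.048546 − 4.049527) / 15 = 4.048481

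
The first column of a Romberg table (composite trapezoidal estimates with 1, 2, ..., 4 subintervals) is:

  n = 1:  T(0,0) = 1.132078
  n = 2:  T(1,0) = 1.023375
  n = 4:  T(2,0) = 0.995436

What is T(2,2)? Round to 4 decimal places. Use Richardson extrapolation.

0.9861

T(1,1) = (4·1.023375 − 1.132078) / 3 = 0.987141
T(2,1) = (4·0.995436 − 1.023375) / 3 = 0.986123
T(2,2) = (16·0.986123 − 0.987141) / 15 = 0.986055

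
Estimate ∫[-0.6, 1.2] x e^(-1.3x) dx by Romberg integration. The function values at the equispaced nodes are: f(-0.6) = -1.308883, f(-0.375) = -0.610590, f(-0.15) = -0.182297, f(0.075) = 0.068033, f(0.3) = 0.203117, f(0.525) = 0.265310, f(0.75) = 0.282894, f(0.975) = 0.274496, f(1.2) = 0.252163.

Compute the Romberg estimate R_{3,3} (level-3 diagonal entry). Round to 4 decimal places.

R_{0,0} (trapezoid, 1 panel, h=1.8000): -0.951048
R_{1,0} (trapezoid, 2 panels, h=0.9000): -0.292719
R_{2,0} (trapezoid, 4 panels, h=0.4500): -0.101091
R_{3,0} (trapezoid, 8 panels, h=0.2250): -0.051164
R_{1,1} = -0.292719 + (-0.292719 − (-0.951048))/3 = -0.073276
R_{2,1} = -0.101091 + (-0.101091 − (-0.292719))/3 = -0.037215
R_{3,1} = -0.051164 + (-0.051164 − (-0.101091))/3 = -0.034522
R_{2,2} = -0.037215 + (-0.037215 − (-0.073276))/15 = -0.034811
R_{3,2} = -0.034522 + (-0.034522 − (-0.037215))/15 = -0.034342
R_{3,3} = -0.034342 + (-0.034342 − (-0.034811))/63 = -0.034335

-0.0343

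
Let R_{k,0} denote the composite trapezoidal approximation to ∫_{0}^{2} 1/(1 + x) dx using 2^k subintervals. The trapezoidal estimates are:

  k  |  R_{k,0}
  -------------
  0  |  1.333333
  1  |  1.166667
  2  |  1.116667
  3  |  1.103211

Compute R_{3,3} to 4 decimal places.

1.0986

Richardson extrapolation on the trapezoidal column (denominator 4−1=3):
R_{1,1} = 1.166667 + (1.166667 − 1.333333)/3 = 1.111112
R_{2,1} = 1.116667 + (1.116667 − 1.166667)/3 = 1.100000
R_{3,1} = (4·1.103211 − 1.116667) / 3 = 1.098726
R_{2,2} = 1.100000 + (1.100000 − 1.111112)/15 = 1.099259
R_{3,2} = (16·1.098726 − 1.100000) / 15 = 1.098641
R_{3,3} = (64·1.098641 − 1.099259) / 63 = 1.098631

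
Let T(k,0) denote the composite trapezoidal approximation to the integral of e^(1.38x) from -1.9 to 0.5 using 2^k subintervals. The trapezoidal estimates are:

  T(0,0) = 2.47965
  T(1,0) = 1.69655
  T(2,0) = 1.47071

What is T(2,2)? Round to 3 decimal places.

1.393

T(1,1) = (4·1.69655 − 2.47965) / 3 = 1.43552
T(2,1) = (4·1.47071 − 1.69655) / 3 = 1.39543
T(2,2) = (16·1.39543 − 1.43552) / 15 = 1.39276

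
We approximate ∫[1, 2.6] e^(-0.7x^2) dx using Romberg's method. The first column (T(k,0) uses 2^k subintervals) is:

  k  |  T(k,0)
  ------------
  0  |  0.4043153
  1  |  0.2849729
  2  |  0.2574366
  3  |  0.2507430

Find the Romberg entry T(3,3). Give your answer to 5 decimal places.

0.24853

Richardson extrapolation on the trapezoidal column (denominator 4−1=3):
T(1,1) = (4·0.2849729 − 0.4043153) / 3 = 0.2451921
T(2,1) = (4·0.2574366 − 0.2849729) / 3 = 0.2482578
T(3,1) = (4·0.2507430 − 0.2574366) / 3 = 0.2485118
T(2,2) = 0.2482578 + (0.2482578 − 0.2451921)/15 = 0.2484622
T(3,2) = (16·0.2485118 − 0.2482578) / 15 = 0.2485287
T(3,3) = 0.2485287 + (0.2485287 − 0.2484622)/63 = 0.2485298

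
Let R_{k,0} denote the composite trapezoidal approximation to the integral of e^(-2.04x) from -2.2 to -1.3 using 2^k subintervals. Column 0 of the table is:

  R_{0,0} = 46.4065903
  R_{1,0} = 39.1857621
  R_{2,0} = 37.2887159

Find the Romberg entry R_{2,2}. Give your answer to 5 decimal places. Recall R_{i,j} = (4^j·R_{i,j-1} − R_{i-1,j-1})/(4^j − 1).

36.64820

Richardson extrapolation on the trapezoidal column (denominator 4−1=3):
R_{1,1} = 39.1857621 + (39.1857621 − 46.4065903)/3 = 36.7788194
R_{2,1} = 37.2887159 + (37.2887159 − 39.1857621)/3 = 36.6563672
R_{2,2} = 36.6563672 + (36.6563672 − 36.7788194)/15 = 36.6482037
(Column j=1 coincides with Simpson's rule on the same nodes.)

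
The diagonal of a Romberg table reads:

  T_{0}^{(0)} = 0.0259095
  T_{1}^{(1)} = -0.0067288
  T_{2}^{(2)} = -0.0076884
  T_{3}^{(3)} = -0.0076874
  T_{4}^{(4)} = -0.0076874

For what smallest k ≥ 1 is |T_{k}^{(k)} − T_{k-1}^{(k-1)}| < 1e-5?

|T_{1}^{(1)} − T_{0}^{(0)}| = 0.0326383 ≥ 1e-5
|T_{2}^{(2)} − T_{1}^{(1)}| = 0.0009596 ≥ 1e-5
|T_{3}^{(3)} − T_{2}^{(2)}| = 0.0000010 < 1e-5

k = 3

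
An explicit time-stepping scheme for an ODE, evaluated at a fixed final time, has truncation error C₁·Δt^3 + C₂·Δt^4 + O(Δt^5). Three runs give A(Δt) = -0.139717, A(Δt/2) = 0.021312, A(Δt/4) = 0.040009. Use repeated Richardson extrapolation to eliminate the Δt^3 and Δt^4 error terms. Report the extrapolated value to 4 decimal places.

First eliminate the Δt^3 term (factor 2^3 = 8):
  B₁ = (8·0.021312 − (-0.139717))/7 = 0.044316
  B₂ = (8·0.040009 − 0.021312)/7 = 0.042680
Then eliminate the Δt^4 term (factor 2^4 = 16):
  (16·0.042680 − 0.044316)/15 = 0.042571

0.0426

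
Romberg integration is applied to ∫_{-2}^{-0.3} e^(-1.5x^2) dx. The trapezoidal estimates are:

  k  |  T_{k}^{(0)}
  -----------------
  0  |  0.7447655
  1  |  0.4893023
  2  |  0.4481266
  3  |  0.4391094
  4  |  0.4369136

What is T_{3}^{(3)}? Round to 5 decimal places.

Richardson extrapolation on the trapezoidal column (denominator 4−1=3):
T_{1}^{(1)} = 0.4893023 + (0.4893023 − 0.7447655)/3 = 0.4041479
T_{2}^{(1)} = 0.4481266 + (0.4481266 − 0.4893023)/3 = 0.4344014
T_{3}^{(1)} = (4·0.4391094 − 0.4481266) / 3 = 0.4361037
T_{2}^{(2)} = (16·0.4344014 − 0.4041479) / 15 = 0.4364183
T_{3}^{(2)} = 0.4361037 + (0.4361037 − 0.4344014)/15 = 0.4362172
T_{3}^{(3)} = (64·0.4362172 − 0.4364183) / 63 = 0.4362140

0.43621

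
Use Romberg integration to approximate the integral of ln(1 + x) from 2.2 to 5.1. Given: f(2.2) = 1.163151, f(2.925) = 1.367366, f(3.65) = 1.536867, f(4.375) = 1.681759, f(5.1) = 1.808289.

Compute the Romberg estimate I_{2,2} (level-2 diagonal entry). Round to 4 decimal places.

4.4085

I_{0,0} (trapezoid, 1 panel, h=2.9000): 4.308588
I_{1,0} (trapezoid, 2 panels, h=1.4500): 4.382751
I_{2,0} (trapezoid, 4 panels, h=0.7250): 4.401991
I_{1,1} = 4.382751 + (4.382751 − 4.308588)/3 = 4.407472
I_{2,1} = 4.401991 + (4.401991 − 4.382751)/3 = 4.408404
I_{2,2} = 4.408404 + (4.408404 − 4.407472)/15 = 4.408466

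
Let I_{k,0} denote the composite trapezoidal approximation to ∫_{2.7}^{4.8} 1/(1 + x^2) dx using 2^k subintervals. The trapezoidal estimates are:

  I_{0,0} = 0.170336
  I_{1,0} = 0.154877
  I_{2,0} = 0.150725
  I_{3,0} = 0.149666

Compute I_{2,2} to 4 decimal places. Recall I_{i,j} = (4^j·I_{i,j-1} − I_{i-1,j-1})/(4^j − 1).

0.1493

I_{1,1} = (4·0.154877 − 0.170336) / 3 = 0.149724
I_{2,1} = (4·0.150725 − 0.154877) / 3 = 0.149341
I_{2,2} = (16·0.149341 − 0.149724) / 15 = 0.149315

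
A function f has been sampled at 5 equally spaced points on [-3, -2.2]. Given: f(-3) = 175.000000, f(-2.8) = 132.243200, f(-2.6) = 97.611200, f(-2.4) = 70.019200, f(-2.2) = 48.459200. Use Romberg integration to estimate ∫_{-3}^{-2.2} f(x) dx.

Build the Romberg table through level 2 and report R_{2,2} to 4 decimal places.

R_{0,0} (trapezoid, 1 panel, h=0.8000): 89.383680
R_{1,0} (trapezoid, 2 panels, h=0.4000): 83.736320
R_{2,0} (trapezoid, 4 panels, h=0.2000): 82.320640
R_{1,1} = 83.736320 + (83.736320 − 89.383680)/3 = 81.853867
R_{2,1} = 82.320640 + (82.320640 − 83.736320)/3 = 81.848747
R_{2,2} = 81.848747 + (81.848747 − 81.853867)/15 = 81.848406

81.8484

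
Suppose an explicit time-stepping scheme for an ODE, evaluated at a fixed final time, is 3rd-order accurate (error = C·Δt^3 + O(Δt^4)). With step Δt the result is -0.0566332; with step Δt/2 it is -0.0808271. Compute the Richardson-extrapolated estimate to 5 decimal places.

The leading error scales as Δt^3; refining by a factor of 2 reduces it by 2^3 = 8.
Extrapolated value = (8·A(Δt/2) − A(Δt)) / (8 − 1)
= (8·(-0.0808271) − (-0.0566332)) / 7
= -0.5899836 / 7 = -0.0842834

-0.08428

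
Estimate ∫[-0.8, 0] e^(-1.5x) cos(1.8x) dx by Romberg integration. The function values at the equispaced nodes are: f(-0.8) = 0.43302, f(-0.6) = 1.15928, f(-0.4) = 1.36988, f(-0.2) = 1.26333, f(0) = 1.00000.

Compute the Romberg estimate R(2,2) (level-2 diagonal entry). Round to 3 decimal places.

0.924

R(0,0) (trapezoid, 1 panel, h=0.8000): 0.57321
R(1,0) (trapezoid, 2 panels, h=0.4000): 0.83456
R(2,0) (trapezoid, 4 panels, h=0.2000): 0.90180
R(1,1) = 0.83456 + (0.83456 − 0.57321)/3 = 0.92168
R(2,1) = 0.90180 + (0.90180 − 0.83456)/3 = 0.92421
R(2,2) = 0.92421 + (0.92421 − 0.92168)/15 = 0.92438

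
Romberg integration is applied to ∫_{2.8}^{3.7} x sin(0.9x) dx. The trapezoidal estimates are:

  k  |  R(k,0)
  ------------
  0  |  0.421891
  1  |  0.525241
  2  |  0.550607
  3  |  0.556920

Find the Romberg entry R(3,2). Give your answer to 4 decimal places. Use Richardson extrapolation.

0.5590

R(2,1) = 0.550607 + (0.550607 − 0.525241)/3 = 0.559062
R(3,1) = (4·0.556920 − 0.550607) / 3 = 0.559024
R(3,2) = 0.559024 + (0.559024 − 0.559062)/15 = 0.559021
(Column j=1 coincides with Simpson's rule on the same nodes.)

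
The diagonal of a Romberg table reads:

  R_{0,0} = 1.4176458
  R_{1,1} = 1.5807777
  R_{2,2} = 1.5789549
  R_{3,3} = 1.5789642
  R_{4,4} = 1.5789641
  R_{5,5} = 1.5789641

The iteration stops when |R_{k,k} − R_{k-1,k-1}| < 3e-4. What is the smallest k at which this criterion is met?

|R_{1,1} − R_{0,0}| = 0.1631319 ≥ 3e-4
|R_{2,2} − R_{1,1}| = 0.0018228 ≥ 3e-4
|R_{3,3} − R_{2,2}| = 0.0000093 < 3e-4

k = 3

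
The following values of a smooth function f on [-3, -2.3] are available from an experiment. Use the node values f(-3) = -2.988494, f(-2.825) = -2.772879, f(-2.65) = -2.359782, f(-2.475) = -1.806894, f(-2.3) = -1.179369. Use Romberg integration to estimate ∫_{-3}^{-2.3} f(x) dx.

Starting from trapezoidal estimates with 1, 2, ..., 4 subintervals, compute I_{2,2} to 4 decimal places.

I_{0,0} (trapezoid, 1 panel, h=0.7000): -1.458752
I_{1,0} (trapezoid, 2 panels, h=0.3500): -1.555300
I_{2,0} (trapezoid, 4 panels, h=0.1750): -1.579110
I_{1,1} = -1.555300 + (-1.555300 − (-1.458752))/3 = -1.587483
I_{2,1} = -1.579110 + (-1.579110 − (-1.555300))/3 = -1.587047
I_{2,2} = -1.587047 + (-1.587047 − (-1.587483))/15 = -1.587018

-1.5870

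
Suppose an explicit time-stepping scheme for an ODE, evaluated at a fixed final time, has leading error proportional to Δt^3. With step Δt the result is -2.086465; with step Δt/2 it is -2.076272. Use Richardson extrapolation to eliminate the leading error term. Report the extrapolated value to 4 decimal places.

The leading error scales as Δt^3; refining by a factor of 2 reduces it by 2^3 = 8.
Extrapolated value = (8·A(Δt/2) − A(Δt)) / (8 − 1)
= (8·(-2.076272) − (-2.086465)) / 7
= -14.523711 / 7 = -2.074816

-2.0748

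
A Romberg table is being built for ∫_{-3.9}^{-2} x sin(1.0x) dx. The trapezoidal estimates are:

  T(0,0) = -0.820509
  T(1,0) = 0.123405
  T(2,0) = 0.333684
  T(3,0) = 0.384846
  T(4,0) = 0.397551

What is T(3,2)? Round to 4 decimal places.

Richardson extrapolation on the trapezoidal column (denominator 4−1=3):
T(2,1) = (4·0.333684 − 0.123405) / 3 = 0.403777
T(3,1) = 0.384846 + (0.384846 − 0.333684)/3 = 0.401900
T(3,2) = 0.401900 + (0.401900 − 0.403777)/15 = 0.401775

0.4018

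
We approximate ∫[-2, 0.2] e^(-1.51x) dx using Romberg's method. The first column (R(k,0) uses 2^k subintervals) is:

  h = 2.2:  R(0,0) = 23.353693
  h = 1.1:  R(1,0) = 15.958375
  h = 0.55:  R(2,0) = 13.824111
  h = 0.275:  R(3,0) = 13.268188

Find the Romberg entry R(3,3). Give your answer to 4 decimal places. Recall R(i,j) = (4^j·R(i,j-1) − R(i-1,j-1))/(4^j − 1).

13.0808

Richardson extrapolation on the trapezoidal column (denominator 4−1=3):
R(1,1) = 15.958375 + (15.958375 − 23.353693)/3 = 13.493269
R(2,1) = (4·13.824111 − 15.958375) / 3 = 13.112690
R(3,1) = (4·13.268188 − 13.824111) / 3 = 13.082880
R(2,2) = 13.112690 + (13.112690 − 13.493269)/15 = 13.087318
R(3,2) = (16·13.082880 − 13.112690) / 15 = 13.080893
R(3,3) = 13.080893 + (13.080893 − 13.087318)/63 = 13.080791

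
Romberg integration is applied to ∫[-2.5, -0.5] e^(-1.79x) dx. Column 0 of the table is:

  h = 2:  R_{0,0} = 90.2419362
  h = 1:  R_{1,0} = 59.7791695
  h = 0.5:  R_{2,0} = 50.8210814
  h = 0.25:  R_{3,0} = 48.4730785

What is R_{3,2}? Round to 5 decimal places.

Richardson extrapolation on the trapezoidal column (denominator 4−1=3):
R_{2,1} = 50.8210814 + (50.8210814 − 59.7791695)/3 = 47.8350520
R_{3,1} = (4·48.4730785 − 50.8210814) / 3 = 47.6904109
R_{3,2} = 47.6904109 + (47.6904109 − 47.8350520)/15 = 47.6807682

47.68077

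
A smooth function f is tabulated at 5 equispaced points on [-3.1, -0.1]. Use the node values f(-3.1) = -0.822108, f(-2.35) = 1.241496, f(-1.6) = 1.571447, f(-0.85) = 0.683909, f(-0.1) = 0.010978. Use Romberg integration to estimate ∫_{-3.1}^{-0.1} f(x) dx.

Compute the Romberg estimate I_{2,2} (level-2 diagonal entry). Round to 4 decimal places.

2.4931

I_{0,0} (trapezoid, 1 panel, h=3.0000): -1.216695
I_{1,0} (trapezoid, 2 panels, h=1.5000): 1.748823
I_{2,0} (trapezoid, 4 panels, h=0.7500): 2.318465
I_{1,1} = 1.748823 + (1.748823 − (-1.216695))/3 = 2.737329
I_{2,1} = 2.318465 + (2.318465 − 1.748823)/3 = 2.508346
I_{2,2} = 2.508346 + (2.508346 − 2.737329)/15 = 2.493080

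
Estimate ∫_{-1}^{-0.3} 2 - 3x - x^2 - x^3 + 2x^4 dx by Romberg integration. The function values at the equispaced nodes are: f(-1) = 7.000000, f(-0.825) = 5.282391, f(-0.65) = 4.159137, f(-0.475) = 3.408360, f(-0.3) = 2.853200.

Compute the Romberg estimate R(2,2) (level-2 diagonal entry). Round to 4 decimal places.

R(0,0) (trapezoid, 1 panel, h=0.7000): 3.448620
R(1,0) (trapezoid, 2 panels, h=0.3500): 3.180008
R(2,0) (trapezoid, 4 panels, h=0.1750): 3.110885
R(1,1) = 3.180008 + (3.180008 − 3.448620)/3 = 3.090471
R(2,1) = 3.110885 + (3.110885 − 3.180008)/3 = 3.087844
R(2,2) = 3.087844 + (3.087844 − 3.090471)/15 = 3.087669

3.0877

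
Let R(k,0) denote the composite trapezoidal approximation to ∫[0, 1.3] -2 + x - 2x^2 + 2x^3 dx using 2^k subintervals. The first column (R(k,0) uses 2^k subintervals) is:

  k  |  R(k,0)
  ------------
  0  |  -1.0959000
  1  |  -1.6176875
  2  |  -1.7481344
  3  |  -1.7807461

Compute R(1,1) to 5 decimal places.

-1.79162

R(1,1) = -1.6176875 + (-1.6176875 − (-1.0959000))/3 = -1.7916167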